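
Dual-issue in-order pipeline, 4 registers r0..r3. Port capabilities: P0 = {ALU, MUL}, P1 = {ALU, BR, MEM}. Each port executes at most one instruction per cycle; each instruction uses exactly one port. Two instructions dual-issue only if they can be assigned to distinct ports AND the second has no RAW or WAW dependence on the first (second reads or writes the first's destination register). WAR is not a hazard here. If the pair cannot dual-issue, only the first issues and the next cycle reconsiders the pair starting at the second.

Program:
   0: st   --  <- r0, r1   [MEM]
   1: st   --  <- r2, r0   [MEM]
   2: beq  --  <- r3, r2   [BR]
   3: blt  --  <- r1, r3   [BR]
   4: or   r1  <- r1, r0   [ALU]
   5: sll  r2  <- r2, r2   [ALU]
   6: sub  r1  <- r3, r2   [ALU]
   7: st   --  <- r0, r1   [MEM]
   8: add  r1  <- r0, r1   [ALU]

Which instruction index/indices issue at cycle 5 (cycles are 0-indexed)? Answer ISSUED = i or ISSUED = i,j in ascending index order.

0. st.MEM @i0  | no-port MEM/MEM
1. st.MEM @i1  | no-port MEM/BR
2. beq.BR @i2  | no-port BR/BR
3. blt.BR/or.ALU @i3+i4  | 2-wide
4. sll.ALU @i5  | RAW r2
5. sub.ALU @i6  | RAW r1
6. st.MEM/add.ALU @i7+i8  | 2-wide

ISSUED = 6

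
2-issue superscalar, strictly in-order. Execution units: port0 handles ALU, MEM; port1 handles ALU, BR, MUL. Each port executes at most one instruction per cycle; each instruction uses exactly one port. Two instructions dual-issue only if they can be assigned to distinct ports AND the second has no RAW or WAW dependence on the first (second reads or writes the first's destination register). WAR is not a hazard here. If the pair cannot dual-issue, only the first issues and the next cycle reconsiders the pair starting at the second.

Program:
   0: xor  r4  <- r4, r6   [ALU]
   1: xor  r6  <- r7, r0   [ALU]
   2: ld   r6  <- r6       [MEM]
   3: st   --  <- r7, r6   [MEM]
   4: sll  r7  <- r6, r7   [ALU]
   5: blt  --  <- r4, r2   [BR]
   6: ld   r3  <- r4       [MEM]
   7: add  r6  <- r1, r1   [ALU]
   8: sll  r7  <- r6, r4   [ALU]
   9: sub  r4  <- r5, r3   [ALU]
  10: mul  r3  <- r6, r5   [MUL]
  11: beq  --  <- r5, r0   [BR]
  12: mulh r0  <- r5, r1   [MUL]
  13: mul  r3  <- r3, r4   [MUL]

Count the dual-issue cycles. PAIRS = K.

[0] i0/i1  xor.ALU xor.ALU  -- 2-wide
[1] i2  ld.MEM  -- no-port MEM/MEM
[2] i3/i4  st.MEM sll.ALU  -- 2-wide
[3] i5/i6  blt.BR ld.MEM  -- 2-wide
[4] i7  add.ALU  -- RAW r6
[5] i8/i9  sll.ALU sub.ALU  -- 2-wide
[6] i10  mul.MUL  -- no-port MUL/BR
[7] i11  beq.BR  -- no-port BR/MUL
[8] i12  mulh.MUL  -- no-port MUL/MUL
[9] i13  mul.MUL  -- tail

PAIRS = 4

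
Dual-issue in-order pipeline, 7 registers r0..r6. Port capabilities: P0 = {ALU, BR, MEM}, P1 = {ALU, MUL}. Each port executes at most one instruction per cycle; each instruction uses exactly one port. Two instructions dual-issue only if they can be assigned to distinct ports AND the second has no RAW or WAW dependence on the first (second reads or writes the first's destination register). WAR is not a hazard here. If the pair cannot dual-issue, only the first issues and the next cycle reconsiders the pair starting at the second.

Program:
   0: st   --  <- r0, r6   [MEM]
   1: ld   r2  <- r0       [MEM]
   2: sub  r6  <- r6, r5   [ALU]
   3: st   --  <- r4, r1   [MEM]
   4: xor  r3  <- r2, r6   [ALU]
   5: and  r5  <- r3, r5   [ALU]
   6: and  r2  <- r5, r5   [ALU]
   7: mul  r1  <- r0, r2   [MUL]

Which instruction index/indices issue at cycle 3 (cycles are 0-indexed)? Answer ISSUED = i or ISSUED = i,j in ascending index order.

ISSUED = 5

0. st @i0  | no-port MEM/MEM
1. ld+sub @i1/i2  | pair
2. st+xor @i3/i4  | pair
3. and @i5  | RAW r5
4. and @i6  | RAW r2
5. mul @i7  | tail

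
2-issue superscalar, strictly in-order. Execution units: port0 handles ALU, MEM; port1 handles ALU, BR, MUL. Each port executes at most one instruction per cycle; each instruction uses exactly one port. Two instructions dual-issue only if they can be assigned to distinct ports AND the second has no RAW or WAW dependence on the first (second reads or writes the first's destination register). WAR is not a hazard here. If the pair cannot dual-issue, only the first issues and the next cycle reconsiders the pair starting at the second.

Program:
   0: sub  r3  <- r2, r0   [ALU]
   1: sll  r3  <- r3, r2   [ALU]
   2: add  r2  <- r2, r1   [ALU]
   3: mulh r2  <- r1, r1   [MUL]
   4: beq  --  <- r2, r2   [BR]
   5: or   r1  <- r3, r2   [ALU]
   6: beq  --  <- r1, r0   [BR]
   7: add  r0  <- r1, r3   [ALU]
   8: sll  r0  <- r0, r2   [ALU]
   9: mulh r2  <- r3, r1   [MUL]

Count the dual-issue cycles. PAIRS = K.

PAIRS = 4

[0] i0  sub  -- RAW+WAW r3
[1] i1,i2  sll;add  -- dual
[2] i3  mulh  -- no-port MUL/BR
[3] i4,i5  beq;or  -- dual
[4] i6,i7  beq;add  -- dual
[5] i8,i9  sll;mulh  -- dual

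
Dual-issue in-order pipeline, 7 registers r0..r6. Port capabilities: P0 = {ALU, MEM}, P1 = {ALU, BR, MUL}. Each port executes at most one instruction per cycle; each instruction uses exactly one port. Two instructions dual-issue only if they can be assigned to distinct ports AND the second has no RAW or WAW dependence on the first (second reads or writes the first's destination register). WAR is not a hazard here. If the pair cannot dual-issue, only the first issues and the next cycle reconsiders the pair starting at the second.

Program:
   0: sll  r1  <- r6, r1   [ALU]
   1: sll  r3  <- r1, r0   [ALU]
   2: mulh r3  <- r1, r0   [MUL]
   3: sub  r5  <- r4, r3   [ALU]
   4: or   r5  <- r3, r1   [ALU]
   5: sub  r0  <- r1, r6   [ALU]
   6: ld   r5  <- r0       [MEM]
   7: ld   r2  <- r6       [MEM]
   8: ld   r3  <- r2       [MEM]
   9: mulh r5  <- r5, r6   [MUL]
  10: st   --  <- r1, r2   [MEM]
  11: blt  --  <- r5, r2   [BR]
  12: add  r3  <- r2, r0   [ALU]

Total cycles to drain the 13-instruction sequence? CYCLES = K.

#0 head=0: sll.ALU i0 RAW r1
#1 head=1: sll.ALU i1 WAW r3
#2 head=2: mulh.MUL i2 RAW r3
#3 head=3: sub.ALU i3 WAW r5
#4 head=4: or.ALU/sub.ALU i4,i5 pair
#5 head=6: ld.MEM i6 no-port MEM/MEM
#6 head=7: ld.MEM i7 no-port MEM/MEM
#7 head=8: ld.MEM/mulh.MUL i8,i9 pair
#8 head=10: st.MEM/blt.BR i10,i11 pair
#9 head=12: add.ALU i12 tail

CYCLES = 10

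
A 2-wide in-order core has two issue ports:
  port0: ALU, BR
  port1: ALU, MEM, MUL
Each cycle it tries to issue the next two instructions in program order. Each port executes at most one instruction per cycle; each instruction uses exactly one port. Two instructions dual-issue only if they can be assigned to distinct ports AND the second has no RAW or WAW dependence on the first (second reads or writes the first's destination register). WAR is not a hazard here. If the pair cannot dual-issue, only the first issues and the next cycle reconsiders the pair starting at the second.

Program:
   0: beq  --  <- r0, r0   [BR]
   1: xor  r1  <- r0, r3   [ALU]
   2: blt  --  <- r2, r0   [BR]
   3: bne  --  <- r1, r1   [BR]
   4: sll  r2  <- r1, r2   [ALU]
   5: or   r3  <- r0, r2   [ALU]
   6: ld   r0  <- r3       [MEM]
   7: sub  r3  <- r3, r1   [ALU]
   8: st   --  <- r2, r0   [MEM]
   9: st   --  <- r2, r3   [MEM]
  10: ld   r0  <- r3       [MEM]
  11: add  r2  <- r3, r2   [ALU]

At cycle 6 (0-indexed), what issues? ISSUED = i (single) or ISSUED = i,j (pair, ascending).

c0: i0+i1 beq.BR+xor.ALU  dual
c1: i2 blt.BR  no-port BR/BR
c2: i3+i4 bne.BR+sll.ALU  dual
c3: i5 or.ALU  RAW r3
c4: i6+i7 ld.MEM+sub.ALU  dual
c5: i8 st.MEM  no-port MEM/MEM
c6: i9 st.MEM  no-port MEM/MEM
c7: i10+i11 ld.MEM+add.ALU  dual

ISSUED = 9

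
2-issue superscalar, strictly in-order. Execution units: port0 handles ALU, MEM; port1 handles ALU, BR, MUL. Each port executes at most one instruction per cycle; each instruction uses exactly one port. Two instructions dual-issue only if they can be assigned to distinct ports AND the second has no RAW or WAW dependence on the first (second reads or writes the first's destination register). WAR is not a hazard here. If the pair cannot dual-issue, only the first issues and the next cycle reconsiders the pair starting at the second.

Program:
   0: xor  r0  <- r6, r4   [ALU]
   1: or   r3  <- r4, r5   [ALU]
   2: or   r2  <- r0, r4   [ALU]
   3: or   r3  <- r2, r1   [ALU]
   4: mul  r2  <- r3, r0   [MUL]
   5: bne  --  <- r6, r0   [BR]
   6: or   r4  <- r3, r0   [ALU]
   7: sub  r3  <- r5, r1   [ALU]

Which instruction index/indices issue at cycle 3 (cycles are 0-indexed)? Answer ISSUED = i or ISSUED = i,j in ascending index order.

#0 head=0: xor.ALU+or.ALU i0+i1 dual
#1 head=2: or.ALU i2 RAW r2
#2 head=3: or.ALU i3 RAW r3
#3 head=4: mul.MUL i4 no-port MUL/BR
#4 head=5: bne.BR+or.ALU i5+i6 dual
#5 head=7: sub.ALU i7 tail

ISSUED = 4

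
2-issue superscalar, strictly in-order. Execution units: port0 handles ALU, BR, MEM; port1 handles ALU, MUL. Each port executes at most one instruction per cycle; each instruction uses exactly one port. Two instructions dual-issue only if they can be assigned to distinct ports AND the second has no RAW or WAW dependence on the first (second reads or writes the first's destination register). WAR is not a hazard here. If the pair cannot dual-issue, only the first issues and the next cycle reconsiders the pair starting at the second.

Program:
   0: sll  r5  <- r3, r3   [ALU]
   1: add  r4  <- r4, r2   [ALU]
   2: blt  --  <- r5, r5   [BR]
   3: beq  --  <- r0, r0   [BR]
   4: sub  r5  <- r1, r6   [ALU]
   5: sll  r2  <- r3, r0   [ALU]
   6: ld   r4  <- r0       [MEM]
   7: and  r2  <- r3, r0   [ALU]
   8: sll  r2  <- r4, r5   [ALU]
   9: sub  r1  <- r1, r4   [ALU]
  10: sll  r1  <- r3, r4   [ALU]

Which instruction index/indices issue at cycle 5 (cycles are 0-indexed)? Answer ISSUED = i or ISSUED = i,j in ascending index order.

[0] i0&i1  sll add  -- dual
[1] i2  blt  -- no-port BR/BR
[2] i3&i4  beq sub  -- dual
[3] i5&i6  sll ld  -- dual
[4] i7  and  -- WAW r2
[5] i8&i9  sll sub  -- dual
[6] i10  sll  -- tail

ISSUED = 8,9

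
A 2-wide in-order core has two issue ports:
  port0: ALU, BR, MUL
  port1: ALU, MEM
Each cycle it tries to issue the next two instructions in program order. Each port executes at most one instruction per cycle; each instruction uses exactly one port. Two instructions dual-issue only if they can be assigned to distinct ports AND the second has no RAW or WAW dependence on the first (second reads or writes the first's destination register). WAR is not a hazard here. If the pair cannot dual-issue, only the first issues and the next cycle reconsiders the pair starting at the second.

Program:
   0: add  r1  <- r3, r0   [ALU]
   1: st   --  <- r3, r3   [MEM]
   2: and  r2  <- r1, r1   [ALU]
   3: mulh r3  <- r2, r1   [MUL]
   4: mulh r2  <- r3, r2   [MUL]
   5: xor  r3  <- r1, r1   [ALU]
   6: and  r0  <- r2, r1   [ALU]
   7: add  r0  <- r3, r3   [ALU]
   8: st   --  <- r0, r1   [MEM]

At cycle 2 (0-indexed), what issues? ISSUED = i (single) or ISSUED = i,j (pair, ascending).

t=0 i0/i1:add.ALU;st.MEM ; 2-wide
t=1 i2:and.ALU ; RAW r2
t=2 i3:mulh.MUL ; no-port MUL/MUL
t=3 i4/i5:mulh.MUL;xor.ALU ; 2-wide
t=4 i6:and.ALU ; WAW r0
t=5 i7:add.ALU ; RAW r0
t=6 i8:st.MEM ; tail

ISSUED = 3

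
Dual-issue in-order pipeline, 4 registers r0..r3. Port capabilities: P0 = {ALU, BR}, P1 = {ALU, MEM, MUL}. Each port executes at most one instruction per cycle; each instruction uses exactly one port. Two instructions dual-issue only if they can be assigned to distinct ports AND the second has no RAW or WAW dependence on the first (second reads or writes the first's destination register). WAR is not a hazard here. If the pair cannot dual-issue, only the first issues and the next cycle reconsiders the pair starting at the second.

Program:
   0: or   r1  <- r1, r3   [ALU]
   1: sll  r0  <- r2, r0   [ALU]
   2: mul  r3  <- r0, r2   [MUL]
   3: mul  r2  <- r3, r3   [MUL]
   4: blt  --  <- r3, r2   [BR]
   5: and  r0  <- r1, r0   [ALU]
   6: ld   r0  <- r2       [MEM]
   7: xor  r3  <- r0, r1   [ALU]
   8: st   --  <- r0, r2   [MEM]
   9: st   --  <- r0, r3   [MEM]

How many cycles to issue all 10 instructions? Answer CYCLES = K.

CYCLES = 7

[0] i0,i1  or;sll  -- dual
[1] i2  mul  -- no-port MUL/MUL
[2] i3  mul  -- RAW r2
[3] i4,i5  blt;and  -- dual
[4] i6  ld  -- RAW r0
[5] i7,i8  xor;st  -- dual
[6] i9  st  -- tail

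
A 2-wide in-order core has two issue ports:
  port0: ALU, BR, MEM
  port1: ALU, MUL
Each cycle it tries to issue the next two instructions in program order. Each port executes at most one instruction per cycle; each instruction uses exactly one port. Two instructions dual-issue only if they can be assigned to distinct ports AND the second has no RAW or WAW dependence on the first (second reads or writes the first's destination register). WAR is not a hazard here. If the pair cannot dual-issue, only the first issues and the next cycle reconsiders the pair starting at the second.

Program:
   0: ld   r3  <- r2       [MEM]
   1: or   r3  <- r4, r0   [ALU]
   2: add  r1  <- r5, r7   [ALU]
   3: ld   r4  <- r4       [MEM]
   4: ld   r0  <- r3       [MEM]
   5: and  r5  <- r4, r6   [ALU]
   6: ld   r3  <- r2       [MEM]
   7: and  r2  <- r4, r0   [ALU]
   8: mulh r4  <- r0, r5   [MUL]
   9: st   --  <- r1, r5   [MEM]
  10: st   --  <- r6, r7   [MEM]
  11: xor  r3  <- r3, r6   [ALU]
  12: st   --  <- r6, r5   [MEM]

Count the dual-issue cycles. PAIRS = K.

PAIRS = 5

[0] i0  ld  -- WAW r3
[1] i1,i2  or;add  -- dual
[2] i3  ld  -- no-port MEM/MEM
[3] i4,i5  ld;and  -- dual
[4] i6,i7  ld;and  -- dual
[5] i8,i9  mulh;st  -- dual
[6] i10,i11  st;xor  -- dual
[7] i12  st  -- tail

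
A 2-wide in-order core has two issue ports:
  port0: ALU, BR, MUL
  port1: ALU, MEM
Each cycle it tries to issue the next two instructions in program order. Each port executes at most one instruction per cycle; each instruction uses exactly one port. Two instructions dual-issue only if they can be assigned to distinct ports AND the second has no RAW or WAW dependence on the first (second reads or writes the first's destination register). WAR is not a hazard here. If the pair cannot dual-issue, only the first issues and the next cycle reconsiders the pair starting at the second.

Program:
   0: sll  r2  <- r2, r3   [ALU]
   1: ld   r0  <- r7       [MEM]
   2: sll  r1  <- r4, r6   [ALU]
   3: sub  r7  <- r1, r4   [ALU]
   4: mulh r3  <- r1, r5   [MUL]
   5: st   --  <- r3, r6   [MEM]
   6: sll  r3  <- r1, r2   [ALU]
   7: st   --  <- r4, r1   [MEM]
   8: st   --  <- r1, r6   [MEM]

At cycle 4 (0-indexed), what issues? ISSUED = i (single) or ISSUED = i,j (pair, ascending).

ISSUED = 7

#0 head=0: sll+ld i0,i1 dual
#1 head=2: sll i2 RAW r1
#2 head=3: sub+mulh i3,i4 dual
#3 head=5: st+sll i5,i6 dual
#4 head=7: st i7 no-port MEM/MEM
#5 head=8: st i8 tail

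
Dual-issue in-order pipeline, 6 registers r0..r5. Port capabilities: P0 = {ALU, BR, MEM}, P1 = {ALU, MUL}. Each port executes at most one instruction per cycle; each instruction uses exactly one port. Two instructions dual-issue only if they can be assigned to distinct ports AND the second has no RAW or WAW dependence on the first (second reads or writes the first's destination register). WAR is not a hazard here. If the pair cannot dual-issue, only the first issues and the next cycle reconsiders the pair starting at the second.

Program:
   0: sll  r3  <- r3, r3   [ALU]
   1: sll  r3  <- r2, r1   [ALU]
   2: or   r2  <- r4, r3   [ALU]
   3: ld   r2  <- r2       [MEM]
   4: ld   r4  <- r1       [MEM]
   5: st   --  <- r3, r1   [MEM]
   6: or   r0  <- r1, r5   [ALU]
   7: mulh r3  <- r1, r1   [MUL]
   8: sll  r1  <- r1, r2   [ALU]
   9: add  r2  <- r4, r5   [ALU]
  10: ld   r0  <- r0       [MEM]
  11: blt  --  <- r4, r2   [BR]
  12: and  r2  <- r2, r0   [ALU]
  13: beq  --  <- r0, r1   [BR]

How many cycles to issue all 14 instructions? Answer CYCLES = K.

CYCLES = 10

  cy0 -> i0 (sll.ALU) WAW r3
  cy1 -> i1 (sll.ALU) RAW r3
  cy2 -> i2 (or.ALU) RAW+WAW r2
  cy3 -> i3 (ld.MEM) no-port MEM/MEM
  cy4 -> i4 (ld.MEM) no-port MEM/MEM
  cy5 -> i5+i6 (st.MEM or.ALU) dual
  cy6 -> i7+i8 (mulh.MUL sll.ALU) dual
  cy7 -> i9+i10 (add.ALU ld.MEM) dual
  cy8 -> i11+i12 (blt.BR and.ALU) dual
  cy9 -> i13 (beq.BR) tail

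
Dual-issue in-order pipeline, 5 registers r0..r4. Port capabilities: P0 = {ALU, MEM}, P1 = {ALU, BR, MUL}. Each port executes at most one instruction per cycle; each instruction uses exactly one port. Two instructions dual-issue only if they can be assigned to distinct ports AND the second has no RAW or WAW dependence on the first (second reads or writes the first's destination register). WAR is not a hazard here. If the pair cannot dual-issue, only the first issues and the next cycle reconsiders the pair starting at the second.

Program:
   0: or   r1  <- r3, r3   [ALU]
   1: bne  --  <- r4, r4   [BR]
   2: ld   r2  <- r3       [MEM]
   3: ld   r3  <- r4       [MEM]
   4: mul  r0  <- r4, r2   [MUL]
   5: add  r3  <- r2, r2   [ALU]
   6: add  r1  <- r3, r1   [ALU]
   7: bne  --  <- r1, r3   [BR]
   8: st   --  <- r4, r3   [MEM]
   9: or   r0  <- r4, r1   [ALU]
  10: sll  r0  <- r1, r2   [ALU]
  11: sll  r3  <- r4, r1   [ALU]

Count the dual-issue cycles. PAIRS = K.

  cy0 -> i0,i1 (or.ALU;bne.BR) 2-wide
  cy1 -> i2 (ld.MEM) no-port MEM/MEM
  cy2 -> i3,i4 (ld.MEM;mul.MUL) 2-wide
  cy3 -> i5 (add.ALU) RAW r3
  cy4 -> i6 (add.ALU) RAW r1
  cy5 -> i7,i8 (bne.BR;st.MEM) 2-wide
  cy6 -> i9 (or.ALU) WAW r0
  cy7 -> i10,i11 (sll.ALU;sll.ALU) 2-wide

PAIRS = 4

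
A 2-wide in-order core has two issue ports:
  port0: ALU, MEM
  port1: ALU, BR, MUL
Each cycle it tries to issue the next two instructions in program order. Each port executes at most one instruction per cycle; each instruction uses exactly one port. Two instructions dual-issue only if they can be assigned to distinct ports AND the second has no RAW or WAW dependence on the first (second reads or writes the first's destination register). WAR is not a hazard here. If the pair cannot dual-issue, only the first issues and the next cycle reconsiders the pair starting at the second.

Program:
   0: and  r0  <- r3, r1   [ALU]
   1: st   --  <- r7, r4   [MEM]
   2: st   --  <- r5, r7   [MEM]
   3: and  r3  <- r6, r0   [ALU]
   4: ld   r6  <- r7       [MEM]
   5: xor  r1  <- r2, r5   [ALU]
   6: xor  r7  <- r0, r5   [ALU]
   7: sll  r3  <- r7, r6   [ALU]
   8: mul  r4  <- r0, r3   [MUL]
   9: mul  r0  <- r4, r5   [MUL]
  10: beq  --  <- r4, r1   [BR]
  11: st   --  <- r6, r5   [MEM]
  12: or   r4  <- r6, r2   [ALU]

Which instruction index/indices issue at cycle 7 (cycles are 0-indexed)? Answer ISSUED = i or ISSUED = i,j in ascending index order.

#0 head=0: and.ALU st.MEM i0+i1 pair
#1 head=2: st.MEM and.ALU i2+i3 pair
#2 head=4: ld.MEM xor.ALU i4+i5 pair
#3 head=6: xor.ALU i6 RAW r7
#4 head=7: sll.ALU i7 RAW r3
#5 head=8: mul.MUL i8 no-port MUL/MUL
#6 head=9: mul.MUL i9 no-port MUL/BR
#7 head=10: beq.BR st.MEM i10+i11 pair
#8 head=12: or.ALU i12 tail

ISSUED = 10,11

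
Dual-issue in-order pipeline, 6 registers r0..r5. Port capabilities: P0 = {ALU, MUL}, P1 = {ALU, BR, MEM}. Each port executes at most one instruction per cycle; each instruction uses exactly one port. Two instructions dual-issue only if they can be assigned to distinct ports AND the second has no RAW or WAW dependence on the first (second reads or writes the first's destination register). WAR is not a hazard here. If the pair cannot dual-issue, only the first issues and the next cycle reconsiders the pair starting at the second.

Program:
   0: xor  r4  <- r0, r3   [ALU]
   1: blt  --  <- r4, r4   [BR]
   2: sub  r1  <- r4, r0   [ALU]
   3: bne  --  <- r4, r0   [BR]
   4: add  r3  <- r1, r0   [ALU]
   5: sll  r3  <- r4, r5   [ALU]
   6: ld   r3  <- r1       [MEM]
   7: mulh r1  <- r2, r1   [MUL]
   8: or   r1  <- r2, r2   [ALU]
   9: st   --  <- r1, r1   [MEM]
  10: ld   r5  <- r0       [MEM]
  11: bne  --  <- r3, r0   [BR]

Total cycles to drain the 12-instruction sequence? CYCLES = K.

CYCLES = 9

  cy0 -> i0 (xor) RAW r4
  cy1 -> i1&i2 (blt sub) dual
  cy2 -> i3&i4 (bne add) dual
  cy3 -> i5 (sll) WAW r3
  cy4 -> i6&i7 (ld mulh) dual
  cy5 -> i8 (or) RAW r1
  cy6 -> i9 (st) no-port MEM/MEM
  cy7 -> i10 (ld) no-port MEM/BR
  cy8 -> i11 (bne) tail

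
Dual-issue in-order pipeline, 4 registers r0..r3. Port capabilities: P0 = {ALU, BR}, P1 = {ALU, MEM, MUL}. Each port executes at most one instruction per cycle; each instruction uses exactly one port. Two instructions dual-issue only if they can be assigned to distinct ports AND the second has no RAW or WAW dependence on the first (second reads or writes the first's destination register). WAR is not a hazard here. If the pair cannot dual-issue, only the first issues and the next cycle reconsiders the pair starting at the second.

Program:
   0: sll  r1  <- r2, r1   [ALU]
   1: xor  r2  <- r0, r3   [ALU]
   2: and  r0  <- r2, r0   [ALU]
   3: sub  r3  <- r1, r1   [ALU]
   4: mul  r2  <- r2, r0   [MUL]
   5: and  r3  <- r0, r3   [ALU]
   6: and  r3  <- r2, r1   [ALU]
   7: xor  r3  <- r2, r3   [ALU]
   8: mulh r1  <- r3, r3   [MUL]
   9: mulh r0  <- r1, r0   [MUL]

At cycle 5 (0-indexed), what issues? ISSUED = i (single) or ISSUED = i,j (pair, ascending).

ISSUED = 8

#0 head=0: sll.ALU/xor.ALU i0&i1 pair
#1 head=2: and.ALU/sub.ALU i2&i3 pair
#2 head=4: mul.MUL/and.ALU i4&i5 pair
#3 head=6: and.ALU i6 RAW+WAW r3
#4 head=7: xor.ALU i7 RAW r3
#5 head=8: mulh.MUL i8 no-port MUL/MUL
#6 head=9: mulh.MUL i9 tail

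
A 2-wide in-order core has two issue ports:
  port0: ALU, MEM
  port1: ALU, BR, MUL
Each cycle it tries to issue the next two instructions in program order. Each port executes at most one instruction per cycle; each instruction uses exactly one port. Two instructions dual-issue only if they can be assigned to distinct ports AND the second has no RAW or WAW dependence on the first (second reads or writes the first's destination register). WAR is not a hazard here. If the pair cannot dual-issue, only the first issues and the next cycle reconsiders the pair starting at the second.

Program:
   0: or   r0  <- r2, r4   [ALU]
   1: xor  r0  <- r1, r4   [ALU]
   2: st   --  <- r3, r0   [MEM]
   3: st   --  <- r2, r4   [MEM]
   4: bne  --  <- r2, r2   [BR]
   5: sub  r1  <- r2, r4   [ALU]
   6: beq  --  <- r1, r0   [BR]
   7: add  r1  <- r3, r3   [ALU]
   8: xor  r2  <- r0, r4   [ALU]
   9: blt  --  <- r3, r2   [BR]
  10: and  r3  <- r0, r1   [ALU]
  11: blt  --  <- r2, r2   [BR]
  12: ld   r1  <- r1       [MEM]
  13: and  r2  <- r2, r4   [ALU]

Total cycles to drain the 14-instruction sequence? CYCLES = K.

CYCLES = 10

t=0 i0:or.ALU ; WAW r0
t=1 i1:xor.ALU ; RAW r0
t=2 i2:st.MEM ; no-port MEM/MEM
t=3 i3+i4:st.MEM bne.BR ; dual
t=4 i5:sub.ALU ; RAW r1
t=5 i6+i7:beq.BR add.ALU ; dual
t=6 i8:xor.ALU ; RAW r2
t=7 i9+i10:blt.BR and.ALU ; dual
t=8 i11+i12:blt.BR ld.MEM ; dual
t=9 i13:and.ALU ; tail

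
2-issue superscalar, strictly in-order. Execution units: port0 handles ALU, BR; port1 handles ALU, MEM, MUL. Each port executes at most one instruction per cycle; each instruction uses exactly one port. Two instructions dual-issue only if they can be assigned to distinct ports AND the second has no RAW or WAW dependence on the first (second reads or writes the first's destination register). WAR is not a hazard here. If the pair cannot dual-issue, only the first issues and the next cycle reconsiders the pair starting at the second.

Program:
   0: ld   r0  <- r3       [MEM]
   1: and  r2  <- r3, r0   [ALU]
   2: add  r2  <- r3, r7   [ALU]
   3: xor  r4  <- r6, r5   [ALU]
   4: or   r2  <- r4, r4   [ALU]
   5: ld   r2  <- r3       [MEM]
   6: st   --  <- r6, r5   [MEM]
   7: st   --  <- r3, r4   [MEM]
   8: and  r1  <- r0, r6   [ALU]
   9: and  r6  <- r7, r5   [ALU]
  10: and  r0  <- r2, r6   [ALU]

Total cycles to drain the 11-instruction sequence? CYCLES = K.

CYCLES = 9

#0 head=0: ld i0 RAW r0
#1 head=1: and i1 WAW r2
#2 head=2: add;xor i2+i3 pair
#3 head=4: or i4 WAW r2
#4 head=5: ld i5 no-port MEM/MEM
#5 head=6: st i6 no-port MEM/MEM
#6 head=7: st;and i7+i8 pair
#7 head=9: and i9 RAW r6
#8 head=10: and i10 tail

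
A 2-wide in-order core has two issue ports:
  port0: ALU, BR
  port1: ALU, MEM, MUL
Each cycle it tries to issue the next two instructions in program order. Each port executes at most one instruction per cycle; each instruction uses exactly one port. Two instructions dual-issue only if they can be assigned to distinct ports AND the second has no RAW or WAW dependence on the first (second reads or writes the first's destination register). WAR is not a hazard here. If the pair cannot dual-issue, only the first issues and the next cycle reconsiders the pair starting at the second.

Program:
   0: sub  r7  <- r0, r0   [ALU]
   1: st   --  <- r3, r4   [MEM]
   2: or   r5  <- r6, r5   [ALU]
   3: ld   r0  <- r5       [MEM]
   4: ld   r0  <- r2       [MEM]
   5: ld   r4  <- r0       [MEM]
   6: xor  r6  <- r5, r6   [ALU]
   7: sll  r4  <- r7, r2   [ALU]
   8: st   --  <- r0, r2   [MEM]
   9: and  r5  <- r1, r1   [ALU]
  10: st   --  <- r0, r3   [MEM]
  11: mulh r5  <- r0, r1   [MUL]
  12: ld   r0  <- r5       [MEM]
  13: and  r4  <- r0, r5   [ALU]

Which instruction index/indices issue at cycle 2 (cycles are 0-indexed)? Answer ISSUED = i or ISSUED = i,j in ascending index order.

ISSUED = 3

t=0 i0/i1:sub/st ; dual
t=1 i2:or ; RAW r5
t=2 i3:ld ; no-port MEM/MEM
t=3 i4:ld ; no-port MEM/MEM
t=4 i5/i6:ld/xor ; dual
t=5 i7/i8:sll/st ; dual
t=6 i9/i10:and/st ; dual
t=7 i11:mulh ; no-port MUL/MEM
t=8 i12:ld ; RAW r0
t=9 i13:and ; tail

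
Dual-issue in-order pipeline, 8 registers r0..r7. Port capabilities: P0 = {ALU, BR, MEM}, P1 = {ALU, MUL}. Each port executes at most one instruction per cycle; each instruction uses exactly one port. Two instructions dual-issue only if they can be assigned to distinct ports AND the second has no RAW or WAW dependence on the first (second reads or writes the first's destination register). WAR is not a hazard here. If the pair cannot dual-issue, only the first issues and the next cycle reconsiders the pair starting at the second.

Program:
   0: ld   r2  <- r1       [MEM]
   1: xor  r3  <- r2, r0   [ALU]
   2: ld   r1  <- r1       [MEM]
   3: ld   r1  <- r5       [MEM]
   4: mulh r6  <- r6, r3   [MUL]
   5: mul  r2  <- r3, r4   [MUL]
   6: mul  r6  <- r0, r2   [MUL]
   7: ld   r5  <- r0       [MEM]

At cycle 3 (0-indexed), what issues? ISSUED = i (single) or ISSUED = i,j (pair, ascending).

#0 head=0: ld.MEM i0 RAW r2
#1 head=1: xor.ALU/ld.MEM i1/i2 pair
#2 head=3: ld.MEM/mulh.MUL i3/i4 pair
#3 head=5: mul.MUL i5 no-port MUL/MUL
#4 head=6: mul.MUL/ld.MEM i6/i7 pair

ISSUED = 5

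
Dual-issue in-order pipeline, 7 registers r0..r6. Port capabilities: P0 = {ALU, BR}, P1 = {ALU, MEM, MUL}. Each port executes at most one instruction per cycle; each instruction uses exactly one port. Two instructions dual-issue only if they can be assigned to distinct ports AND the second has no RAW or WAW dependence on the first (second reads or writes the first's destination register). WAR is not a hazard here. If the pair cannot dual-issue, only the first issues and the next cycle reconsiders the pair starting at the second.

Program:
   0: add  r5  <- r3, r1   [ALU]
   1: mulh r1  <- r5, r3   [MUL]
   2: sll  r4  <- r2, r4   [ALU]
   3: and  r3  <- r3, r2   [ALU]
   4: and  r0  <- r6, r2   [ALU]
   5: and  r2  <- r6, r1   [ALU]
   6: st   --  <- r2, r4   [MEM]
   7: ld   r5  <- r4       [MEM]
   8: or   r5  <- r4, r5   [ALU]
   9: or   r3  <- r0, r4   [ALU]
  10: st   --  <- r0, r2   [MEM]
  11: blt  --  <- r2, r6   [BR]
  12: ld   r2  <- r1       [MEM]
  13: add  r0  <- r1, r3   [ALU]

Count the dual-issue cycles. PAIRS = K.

PAIRS = 5

c0: i0 add.ALU  RAW r5
c1: i1,i2 mulh.MUL sll.ALU  pair
c2: i3,i4 and.ALU and.ALU  pair
c3: i5 and.ALU  RAW r2
c4: i6 st.MEM  no-port MEM/MEM
c5: i7 ld.MEM  RAW+WAW r5
c6: i8,i9 or.ALU or.ALU  pair
c7: i10,i11 st.MEM blt.BR  pair
c8: i12,i13 ld.MEM add.ALU  pair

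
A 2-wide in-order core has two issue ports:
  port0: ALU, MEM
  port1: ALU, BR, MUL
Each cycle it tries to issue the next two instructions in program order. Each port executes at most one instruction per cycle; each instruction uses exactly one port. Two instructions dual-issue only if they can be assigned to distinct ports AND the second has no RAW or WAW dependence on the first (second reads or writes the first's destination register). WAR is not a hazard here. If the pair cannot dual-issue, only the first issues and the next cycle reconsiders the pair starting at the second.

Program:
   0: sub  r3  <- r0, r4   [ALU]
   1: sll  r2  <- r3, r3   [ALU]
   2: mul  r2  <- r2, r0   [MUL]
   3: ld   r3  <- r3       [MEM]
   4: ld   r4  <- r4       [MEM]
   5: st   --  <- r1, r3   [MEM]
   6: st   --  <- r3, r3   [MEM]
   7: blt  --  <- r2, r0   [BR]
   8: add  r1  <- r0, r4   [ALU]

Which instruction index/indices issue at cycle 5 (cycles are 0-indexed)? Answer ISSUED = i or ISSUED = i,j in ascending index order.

ISSUED = 6,7

  cy0 -> i0 (sub) RAW r3
  cy1 -> i1 (sll) RAW+WAW r2
  cy2 -> i2/i3 (mul/ld) pair
  cy3 -> i4 (ld) no-port MEM/MEM
  cy4 -> i5 (st) no-port MEM/MEM
  cy5 -> i6/i7 (st/blt) pair
  cy6 -> i8 (add) tail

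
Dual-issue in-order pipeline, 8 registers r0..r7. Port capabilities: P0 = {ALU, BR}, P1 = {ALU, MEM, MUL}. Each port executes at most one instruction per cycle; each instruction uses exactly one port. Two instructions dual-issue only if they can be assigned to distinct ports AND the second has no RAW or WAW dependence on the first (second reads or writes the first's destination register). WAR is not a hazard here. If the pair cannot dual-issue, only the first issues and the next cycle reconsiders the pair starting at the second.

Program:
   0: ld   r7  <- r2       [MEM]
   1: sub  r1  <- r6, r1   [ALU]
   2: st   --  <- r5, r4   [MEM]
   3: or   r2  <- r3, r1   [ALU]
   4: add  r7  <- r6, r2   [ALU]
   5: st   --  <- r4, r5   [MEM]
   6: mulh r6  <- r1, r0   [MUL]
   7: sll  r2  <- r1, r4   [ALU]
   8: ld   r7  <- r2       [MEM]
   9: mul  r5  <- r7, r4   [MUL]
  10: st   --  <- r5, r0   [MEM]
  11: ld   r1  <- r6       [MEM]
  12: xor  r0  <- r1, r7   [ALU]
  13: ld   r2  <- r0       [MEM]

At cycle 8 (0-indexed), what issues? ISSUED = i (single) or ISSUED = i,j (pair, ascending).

0. ld+sub @i0+i1  | dual
1. st+or @i2+i3  | dual
2. add+st @i4+i5  | dual
3. mulh+sll @i6+i7  | dual
4. ld @i8  | no-port MEM/MUL
5. mul @i9  | no-port MUL/MEM
6. st @i10  | no-port MEM/MEM
7. ld @i11  | RAW r1
8. xor @i12  | RAW r0
9. ld @i13  | tail

ISSUED = 12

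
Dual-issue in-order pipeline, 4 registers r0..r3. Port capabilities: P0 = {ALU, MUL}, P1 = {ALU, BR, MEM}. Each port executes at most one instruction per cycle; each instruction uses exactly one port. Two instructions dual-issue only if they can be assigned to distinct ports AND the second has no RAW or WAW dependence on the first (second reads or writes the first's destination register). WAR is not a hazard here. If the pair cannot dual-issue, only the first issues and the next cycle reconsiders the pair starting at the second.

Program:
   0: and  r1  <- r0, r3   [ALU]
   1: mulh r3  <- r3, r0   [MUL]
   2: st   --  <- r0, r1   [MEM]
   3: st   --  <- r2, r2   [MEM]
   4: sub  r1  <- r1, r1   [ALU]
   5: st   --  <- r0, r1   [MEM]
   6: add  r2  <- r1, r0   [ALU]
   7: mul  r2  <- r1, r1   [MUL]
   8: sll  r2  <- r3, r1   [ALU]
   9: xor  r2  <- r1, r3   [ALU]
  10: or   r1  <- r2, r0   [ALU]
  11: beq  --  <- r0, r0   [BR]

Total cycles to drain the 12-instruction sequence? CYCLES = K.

CYCLES = 8

t=0 i0+i1:and.ALU;mulh.MUL ; pair
t=1 i2:st.MEM ; no-port MEM/MEM
t=2 i3+i4:st.MEM;sub.ALU ; pair
t=3 i5+i6:st.MEM;add.ALU ; pair
t=4 i7:mul.MUL ; WAW r2
t=5 i8:sll.ALU ; WAW r2
t=6 i9:xor.ALU ; RAW r2
t=7 i10+i11:or.ALU;beq.BR ; pair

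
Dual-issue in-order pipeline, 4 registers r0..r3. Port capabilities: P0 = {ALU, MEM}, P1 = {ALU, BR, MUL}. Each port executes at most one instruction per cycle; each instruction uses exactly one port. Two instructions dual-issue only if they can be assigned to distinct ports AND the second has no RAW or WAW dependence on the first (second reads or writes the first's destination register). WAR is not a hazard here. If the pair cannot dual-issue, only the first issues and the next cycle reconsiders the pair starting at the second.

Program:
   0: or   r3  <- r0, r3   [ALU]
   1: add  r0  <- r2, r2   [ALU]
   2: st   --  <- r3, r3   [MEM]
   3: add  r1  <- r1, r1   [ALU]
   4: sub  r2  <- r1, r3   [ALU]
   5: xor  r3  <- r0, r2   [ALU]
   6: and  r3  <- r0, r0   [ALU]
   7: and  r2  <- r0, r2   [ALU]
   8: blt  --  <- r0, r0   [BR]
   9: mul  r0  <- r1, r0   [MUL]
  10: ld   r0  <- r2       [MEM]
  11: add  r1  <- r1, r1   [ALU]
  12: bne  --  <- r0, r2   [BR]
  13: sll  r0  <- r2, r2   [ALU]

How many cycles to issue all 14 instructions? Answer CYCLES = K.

CYCLES = 9

#0 head=0: or add i0/i1 dual
#1 head=2: st add i2/i3 dual
#2 head=4: sub i4 RAW r2
#3 head=5: xor i5 WAW r3
#4 head=6: and and i6/i7 dual
#5 head=8: blt i8 no-port BR/MUL
#6 head=9: mul i9 WAW r0
#7 head=10: ld add i10/i11 dual
#8 head=12: bne sll i12/i13 dual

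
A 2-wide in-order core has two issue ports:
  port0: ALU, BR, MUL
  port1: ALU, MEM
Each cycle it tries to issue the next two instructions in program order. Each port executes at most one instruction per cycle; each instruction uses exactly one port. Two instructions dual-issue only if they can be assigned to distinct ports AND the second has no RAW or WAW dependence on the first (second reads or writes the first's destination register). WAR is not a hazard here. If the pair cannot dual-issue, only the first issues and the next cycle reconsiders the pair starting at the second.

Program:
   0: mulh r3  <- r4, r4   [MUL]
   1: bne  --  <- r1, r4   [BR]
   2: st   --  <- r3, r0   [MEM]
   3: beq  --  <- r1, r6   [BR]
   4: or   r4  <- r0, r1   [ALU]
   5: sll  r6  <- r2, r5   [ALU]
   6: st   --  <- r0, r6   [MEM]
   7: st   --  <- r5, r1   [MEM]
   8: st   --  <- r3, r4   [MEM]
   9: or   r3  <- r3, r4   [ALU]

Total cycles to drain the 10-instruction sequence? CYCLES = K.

0. mulh.MUL @i0  | no-port MUL/BR
1. bne.BR/st.MEM @i1,i2  | dual
2. beq.BR/or.ALU @i3,i4  | dual
3. sll.ALU @i5  | RAW r6
4. st.MEM @i6  | no-port MEM/MEM
5. st.MEM @i7  | no-port MEM/MEM
6. st.MEM/or.ALU @i8,i9  | dual

CYCLES = 7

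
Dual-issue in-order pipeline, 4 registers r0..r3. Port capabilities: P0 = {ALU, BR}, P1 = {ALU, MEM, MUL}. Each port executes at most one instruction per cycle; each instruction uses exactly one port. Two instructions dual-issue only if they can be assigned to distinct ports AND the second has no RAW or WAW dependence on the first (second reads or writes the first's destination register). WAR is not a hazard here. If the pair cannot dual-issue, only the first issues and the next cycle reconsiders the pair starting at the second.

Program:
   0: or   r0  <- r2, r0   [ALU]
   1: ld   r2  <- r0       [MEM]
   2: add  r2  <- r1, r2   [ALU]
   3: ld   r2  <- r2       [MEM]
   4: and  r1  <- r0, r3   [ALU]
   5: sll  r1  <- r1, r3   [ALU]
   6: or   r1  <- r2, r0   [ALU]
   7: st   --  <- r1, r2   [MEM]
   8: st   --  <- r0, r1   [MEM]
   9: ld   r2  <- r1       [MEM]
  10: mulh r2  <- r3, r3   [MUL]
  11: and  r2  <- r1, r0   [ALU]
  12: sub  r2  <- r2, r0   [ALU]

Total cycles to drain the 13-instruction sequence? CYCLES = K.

#0 head=0: or.ALU i0 RAW r0
#1 head=1: ld.MEM i1 RAW+WAW r2
#2 head=2: add.ALU i2 RAW+WAW r2
#3 head=3: ld.MEM;and.ALU i3+i4 dual
#4 head=5: sll.ALU i5 WAW r1
#5 head=6: or.ALU i6 RAW r1
#6 head=7: st.MEM i7 no-port MEM/MEM
#7 head=8: st.MEM i8 no-port MEM/MEM
#8 head=9: ld.MEM i9 no-port MEM/MUL
#9 head=10: mulh.MUL i10 WAW r2
#10 head=11: and.ALU i11 RAW+WAW r2
#11 head=12: sub.ALU i12 tail

CYCLES = 12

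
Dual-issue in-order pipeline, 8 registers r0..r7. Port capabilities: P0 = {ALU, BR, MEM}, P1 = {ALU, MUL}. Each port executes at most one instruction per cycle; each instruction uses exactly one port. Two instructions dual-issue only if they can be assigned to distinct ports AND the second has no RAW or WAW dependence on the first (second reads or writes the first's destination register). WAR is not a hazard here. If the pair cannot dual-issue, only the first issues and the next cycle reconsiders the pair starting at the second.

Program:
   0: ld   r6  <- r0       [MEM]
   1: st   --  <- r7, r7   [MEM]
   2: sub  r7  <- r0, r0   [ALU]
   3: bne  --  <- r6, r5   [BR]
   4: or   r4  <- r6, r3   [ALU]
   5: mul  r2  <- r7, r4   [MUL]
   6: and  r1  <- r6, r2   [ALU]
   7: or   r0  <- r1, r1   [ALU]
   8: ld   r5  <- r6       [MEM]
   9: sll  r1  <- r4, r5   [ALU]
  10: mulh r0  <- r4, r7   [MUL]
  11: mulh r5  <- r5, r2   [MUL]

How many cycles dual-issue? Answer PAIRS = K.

t=0 i0:ld ; no-port MEM/MEM
t=1 i1,i2:st sub ; pair
t=2 i3,i4:bne or ; pair
t=3 i5:mul ; RAW r2
t=4 i6:and ; RAW r1
t=5 i7,i8:or ld ; pair
t=6 i9,i10:sll mulh ; pair
t=7 i11:mulh ; tail

PAIRS = 4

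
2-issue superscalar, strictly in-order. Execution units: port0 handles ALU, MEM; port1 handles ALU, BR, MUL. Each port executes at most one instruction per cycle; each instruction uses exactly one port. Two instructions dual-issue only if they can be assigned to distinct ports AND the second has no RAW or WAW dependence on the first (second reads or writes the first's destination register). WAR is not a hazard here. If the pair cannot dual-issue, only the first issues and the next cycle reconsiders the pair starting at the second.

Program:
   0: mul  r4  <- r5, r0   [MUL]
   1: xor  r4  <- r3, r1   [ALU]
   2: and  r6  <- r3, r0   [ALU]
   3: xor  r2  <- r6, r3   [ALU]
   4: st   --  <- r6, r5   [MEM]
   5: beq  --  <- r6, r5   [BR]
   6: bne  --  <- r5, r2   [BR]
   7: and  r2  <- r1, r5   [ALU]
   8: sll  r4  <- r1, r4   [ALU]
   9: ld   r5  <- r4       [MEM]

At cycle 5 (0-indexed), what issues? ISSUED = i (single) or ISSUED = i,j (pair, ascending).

t=0 i0:mul.MUL ; WAW r4
t=1 i1+i2:xor.ALU;and.ALU ; 2-wide
t=2 i3+i4:xor.ALU;st.MEM ; 2-wide
t=3 i5:beq.BR ; no-port BR/BR
t=4 i6+i7:bne.BR;and.ALU ; 2-wide
t=5 i8:sll.ALU ; RAW r4
t=6 i9:ld.MEM ; tail

ISSUED = 8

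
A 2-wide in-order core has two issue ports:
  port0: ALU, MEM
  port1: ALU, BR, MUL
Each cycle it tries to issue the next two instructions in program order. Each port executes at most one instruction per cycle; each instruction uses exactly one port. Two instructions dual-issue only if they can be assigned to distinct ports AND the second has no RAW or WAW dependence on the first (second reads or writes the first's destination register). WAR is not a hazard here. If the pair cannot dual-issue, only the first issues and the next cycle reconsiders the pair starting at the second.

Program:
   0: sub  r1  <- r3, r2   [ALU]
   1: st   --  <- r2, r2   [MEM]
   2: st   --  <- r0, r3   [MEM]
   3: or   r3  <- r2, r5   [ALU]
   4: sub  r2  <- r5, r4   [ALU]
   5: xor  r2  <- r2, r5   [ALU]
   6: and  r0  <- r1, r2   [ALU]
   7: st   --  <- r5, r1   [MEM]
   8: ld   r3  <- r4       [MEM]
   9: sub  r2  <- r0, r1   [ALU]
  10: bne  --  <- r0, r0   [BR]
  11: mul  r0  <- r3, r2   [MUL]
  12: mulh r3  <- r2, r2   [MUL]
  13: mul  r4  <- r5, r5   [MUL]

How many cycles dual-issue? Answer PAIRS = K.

t=0 i0&i1:sub;st ; 2-wide
t=1 i2&i3:st;or ; 2-wide
t=2 i4:sub ; RAW+WAW r2
t=3 i5:xor ; RAW r2
t=4 i6&i7:and;st ; 2-wide
t=5 i8&i9:ld;sub ; 2-wide
t=6 i10:bne ; no-port BR/MUL
t=7 i11:mul ; no-port MUL/MUL
t=8 i12:mulh ; no-port MUL/MUL
t=9 i13:mul ; tail

PAIRS = 4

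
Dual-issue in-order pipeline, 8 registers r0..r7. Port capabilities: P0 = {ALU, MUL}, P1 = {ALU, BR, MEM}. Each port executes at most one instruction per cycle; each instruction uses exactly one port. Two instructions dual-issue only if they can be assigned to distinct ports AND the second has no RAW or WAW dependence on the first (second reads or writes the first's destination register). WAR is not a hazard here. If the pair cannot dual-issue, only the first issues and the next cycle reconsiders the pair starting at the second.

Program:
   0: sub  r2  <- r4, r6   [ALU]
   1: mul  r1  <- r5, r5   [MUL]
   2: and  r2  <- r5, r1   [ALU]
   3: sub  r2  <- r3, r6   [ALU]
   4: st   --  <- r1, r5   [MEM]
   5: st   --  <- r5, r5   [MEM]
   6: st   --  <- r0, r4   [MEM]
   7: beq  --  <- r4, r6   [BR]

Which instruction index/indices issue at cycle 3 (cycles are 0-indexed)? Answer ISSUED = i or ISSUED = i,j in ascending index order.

c0: i0&i1 sub.ALU;mul.MUL  2-wide
c1: i2 and.ALU  WAW r2
c2: i3&i4 sub.ALU;st.MEM  2-wide
c3: i5 st.MEM  no-port MEM/MEM
c4: i6 st.MEM  no-port MEM/BR
c5: i7 beq.BR  tail

ISSUED = 5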